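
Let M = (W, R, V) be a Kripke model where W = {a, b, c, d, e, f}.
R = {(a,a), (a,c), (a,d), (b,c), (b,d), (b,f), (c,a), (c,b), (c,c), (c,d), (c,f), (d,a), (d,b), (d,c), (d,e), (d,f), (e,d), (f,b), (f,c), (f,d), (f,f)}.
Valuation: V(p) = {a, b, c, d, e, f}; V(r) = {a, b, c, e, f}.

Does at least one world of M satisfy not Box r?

Let φ = not Box r. Evaluate φ at each world:
  a (successors {a, c, d}): φ is true.
  b (successors {c, d, f}): φ is true.
  c (successors {a, b, c, d, f}): φ is true.
  d (successors {a, b, c, e, f}): φ is false.
  e (successors {d}): φ is true.
  f (successors {b, c, d, f}): φ is true.
Detail at a (witness):
  At a: Box r is false, so not Box r is true.
    At a: Box r requires r at every successor {a, c, d}.
      r fails at d, so Box r is false at a.

Yes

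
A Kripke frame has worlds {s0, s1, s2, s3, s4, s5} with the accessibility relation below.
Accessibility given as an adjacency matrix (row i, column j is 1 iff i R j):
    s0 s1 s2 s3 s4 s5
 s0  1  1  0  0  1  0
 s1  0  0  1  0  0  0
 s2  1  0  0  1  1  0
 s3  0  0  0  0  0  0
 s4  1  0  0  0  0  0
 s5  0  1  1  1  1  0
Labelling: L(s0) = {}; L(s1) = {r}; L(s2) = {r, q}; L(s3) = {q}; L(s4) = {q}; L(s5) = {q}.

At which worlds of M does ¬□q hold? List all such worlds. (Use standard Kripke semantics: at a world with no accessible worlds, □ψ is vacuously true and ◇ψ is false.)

s0, s2, s4, s5

Let φ = ¬□q. Evaluate φ at each world:
  s0 (successors {s0, s1, s4}): φ is true.
  s1 (successors {s2}): φ is false.
  s2 (successors {s0, s3, s4}): φ is true.
  s3 (successors ∅): φ is false.
  s4 (successors {s0}): φ is true.
  s5 (successors {s1, s2, s3, s4}): φ is true.
For instance, at s2:
  At s2: □q is false, so ¬□q is true.
    At s2: □q requires q at every successor {s0, s3, s4}.
      q fails at s0, so □q is false at s2.
Satisfying worlds: {s0, s2, s4, s5}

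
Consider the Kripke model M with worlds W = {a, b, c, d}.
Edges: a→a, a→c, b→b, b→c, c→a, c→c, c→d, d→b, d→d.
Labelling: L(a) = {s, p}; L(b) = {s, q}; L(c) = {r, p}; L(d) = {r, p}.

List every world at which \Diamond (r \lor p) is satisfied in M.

a, b, c, d

Recall that \Diamond ψ holds at a world iff ψ holds at some accessible world.
Let φ = \Diamond (r \lor p). Evaluate φ at each world:
  a (successors {a, c}): φ is true.
  b (successors {b, c}): φ is true.
  c (successors {a, c, d}): φ is true.
  d (successors {b, d}): φ is true.
For instance, at d:
  At d: \Diamond (r \lor p) requires r \lor p at some successor in {b, d}.
    r \lor p holds at d, so \Diamond (r \lor p) is true at d.
Satisfying worlds: {a, b, c, d}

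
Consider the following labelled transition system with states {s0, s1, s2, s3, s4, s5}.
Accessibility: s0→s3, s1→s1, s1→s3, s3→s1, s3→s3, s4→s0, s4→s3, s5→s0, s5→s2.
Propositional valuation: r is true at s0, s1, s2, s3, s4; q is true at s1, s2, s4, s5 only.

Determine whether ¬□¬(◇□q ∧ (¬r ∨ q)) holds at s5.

Recall that □ψ holds at a world iff ψ holds at every accessible world, and ◇ψ holds iff ψ holds at some accessible world.
At s5: □¬(◇□q ∧ (¬r ∨ q)) is true, so ¬□¬(◇□q ∧ (¬r ∨ q)) is false.
  At s5: □¬(◇□q ∧ (¬r ∨ q)) requires ¬(◇□q ∧ (¬r ∨ q)) at every successor {s0, s2}.
      At s0: ◇□q ∧ (¬r ∨ q) is false, so ¬(◇□q ∧ (¬r ∨ q)) is true.
      At s2: ◇□q ∧ (¬r ∨ q) is false, so ¬(◇□q ∧ (¬r ∨ q)) is true.
  So □¬(◇□q ∧ (¬r ∨ q)) is true at s5.

No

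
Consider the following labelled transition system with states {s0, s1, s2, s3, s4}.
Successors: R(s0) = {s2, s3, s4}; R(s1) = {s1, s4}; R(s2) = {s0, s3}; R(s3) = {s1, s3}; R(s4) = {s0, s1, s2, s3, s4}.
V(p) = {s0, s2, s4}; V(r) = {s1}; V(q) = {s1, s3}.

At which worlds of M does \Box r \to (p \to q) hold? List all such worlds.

s0, s1, s2, s3, s4

Let φ = \Box r \to (p \to q). Evaluate φ at each world:
  s0 (successors {s2, s3, s4}): φ is true.
  s1 (successors {s1, s4}): φ is true.
  s2 (successors {s0, s3}): φ is true.
  s3 (successors {s1, s3}): φ is true.
  s4 (successors {s0, s1, s2, s3, s4}): φ is true.
For instance, at s4:
  At s4: \Box r is false, p \to q is false, so \Box r \to (p \to q) is true.
    At s4: \Box r requires r at every successor {s0, s1, s2, s3, s4}.
      r fails at s0, so \Box r is false at s4.
Satisfying worlds: {s0, s1, s2, s3, s4}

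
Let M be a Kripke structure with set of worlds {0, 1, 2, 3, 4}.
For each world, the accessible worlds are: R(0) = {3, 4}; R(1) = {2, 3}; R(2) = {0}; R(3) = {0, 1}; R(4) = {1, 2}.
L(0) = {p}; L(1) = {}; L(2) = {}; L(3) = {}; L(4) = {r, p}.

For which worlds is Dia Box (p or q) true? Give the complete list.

Recall that Box ψ holds at a world iff ψ holds at every accessible world, and Dia ψ holds iff ψ holds at some accessible world.
Let φ = Dia Box (p or q). Evaluate φ at each world:
  0 (successors {3, 4}): φ is false.
  1 (successors {2, 3}): φ is true.
  2 (successors {0}): φ is false.
  3 (successors {0, 1}): φ is false.
  4 (successors {1, 2}): φ is true.
For instance, at 2:
  At 2: Dia Box (p or q) requires Box (p or q) at some successor in {0}.
    At 0: Box (p or q) is false.
  So Dia Box (p or q) is false at 2.
Satisfying worlds: {1, 4}

1, 4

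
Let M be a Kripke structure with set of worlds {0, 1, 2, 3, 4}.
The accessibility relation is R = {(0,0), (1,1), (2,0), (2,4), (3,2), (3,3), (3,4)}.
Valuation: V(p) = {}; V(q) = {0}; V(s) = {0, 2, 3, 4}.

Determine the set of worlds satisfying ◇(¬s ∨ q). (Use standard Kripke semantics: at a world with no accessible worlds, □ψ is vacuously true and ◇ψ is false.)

Let φ = ◇(¬s ∨ q). Evaluate φ at each world:
  0 (successors {0}): φ is true.
  1 (successors {1}): φ is true.
  2 (successors {0, 4}): φ is true.
  3 (successors {2, 3, 4}): φ is false.
  4 (successors ∅): φ is false.
For instance, at 0:
  At 0: ◇(¬s ∨ q) requires ¬s ∨ q at some successor in {0}.
    ¬s ∨ q holds at 0, so ◇(¬s ∨ q) is true at 0.
Satisfying worlds: {0, 1, 2}

0, 1, 2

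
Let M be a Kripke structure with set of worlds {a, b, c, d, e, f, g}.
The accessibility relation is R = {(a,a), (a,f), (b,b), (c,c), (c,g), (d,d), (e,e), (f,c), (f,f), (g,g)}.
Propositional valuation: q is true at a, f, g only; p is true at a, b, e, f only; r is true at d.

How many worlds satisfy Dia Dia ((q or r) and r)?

Let φ = Dia Dia ((q or r) and r). Evaluate φ at each world:
  a (successors {a, f}): φ is false.
  b (successors {b}): φ is false.
  c (successors {c, g}): φ is false.
  d (successors {d}): φ is true.
  e (successors {e}): φ is false.
  f (successors {c, f}): φ is false.
  g (successors {g}): φ is false.
For instance, at e:
  At e: Dia Dia ((q or r) and r) requires Dia ((q or r) and r) at some successor in {e}.
    At e: Dia ((q or r) and r) is false.
  So Dia Dia ((q or r) and r) is false at e.
Satisfying worlds: {d}

1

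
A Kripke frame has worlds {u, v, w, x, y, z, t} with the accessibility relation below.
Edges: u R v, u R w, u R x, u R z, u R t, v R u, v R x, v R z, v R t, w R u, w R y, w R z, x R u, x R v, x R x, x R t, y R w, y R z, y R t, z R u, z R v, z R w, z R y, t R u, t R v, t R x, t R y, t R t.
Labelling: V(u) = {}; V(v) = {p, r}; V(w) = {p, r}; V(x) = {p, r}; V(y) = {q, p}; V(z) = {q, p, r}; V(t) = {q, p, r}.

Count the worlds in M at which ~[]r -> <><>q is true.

Let φ = ~[]r -> <><>q. Evaluate φ at each world:
  u (successors {v, w, x, z, t}): φ is true.
  v (successors {u, x, z, t}): φ is true.
  w (successors {u, y, z}): φ is true.
  x (successors {u, v, x, t}): φ is true.
  y (successors {w, z, t}): φ is true.
  z (successors {u, v, w, y}): φ is true.
  t (successors {u, v, x, y, t}): φ is true.
For instance, at z:
  At z: ~[]r is true, <><>q is true, so ~[]r -> <><>q is true.
    At z: []r is false, so ~[]r is true.
      At z: []r requires r at every successor {u, v, w, y}.
        r fails at u, so []r is false at z.
    At z: <><>q requires <>q at some successor in {u, v, w, y}.
      <>q holds at u, so <><>q is true at z.
Satisfying worlds: {u, v, w, x, y, z, t}

7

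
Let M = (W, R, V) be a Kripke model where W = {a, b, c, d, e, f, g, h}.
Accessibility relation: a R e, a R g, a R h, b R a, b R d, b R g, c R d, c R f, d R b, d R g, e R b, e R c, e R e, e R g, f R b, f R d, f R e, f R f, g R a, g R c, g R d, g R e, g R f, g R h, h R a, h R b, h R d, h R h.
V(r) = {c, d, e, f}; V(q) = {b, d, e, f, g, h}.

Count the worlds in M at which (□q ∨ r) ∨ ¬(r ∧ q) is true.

Let φ = (□q ∨ r) ∨ ¬(r ∧ q). Evaluate φ at each world:
  a (successors {e, g, h}): φ is true.
  b (successors {a, d, g}): φ is true.
  c (successors {d, f}): φ is true.
  d (successors {b, g}): φ is true.
  e (successors {b, c, e, g}): φ is true.
  f (successors {b, d, e, f}): φ is true.
  g (successors {a, c, d, e, f, h}): φ is true.
  h (successors {a, b, d, h}): φ is true.
For instance, at b:
  At b: □q ∨ r is false, ¬(r ∧ q) is true, so (□q ∨ r) ∨ ¬(r ∧ q) is true.
    At b: □q is false, r is false, so □q ∨ r is false.
      At b: □q requires q at every successor {a, d, g}.
        q fails at a, so □q is false at b.
Satisfying worlds: {a, b, c, d, e, f, g, h}

8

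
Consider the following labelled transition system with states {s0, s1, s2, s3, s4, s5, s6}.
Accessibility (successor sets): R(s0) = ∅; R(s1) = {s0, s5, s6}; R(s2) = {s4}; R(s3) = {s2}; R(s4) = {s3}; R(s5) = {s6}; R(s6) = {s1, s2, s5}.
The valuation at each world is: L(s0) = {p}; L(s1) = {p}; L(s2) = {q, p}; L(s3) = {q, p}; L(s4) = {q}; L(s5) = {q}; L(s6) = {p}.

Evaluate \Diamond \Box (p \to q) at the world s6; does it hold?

Yes

At s6: \Diamond \Box (p \to q) requires \Box (p \to q) at some successor in {s1, s2, s5}.
  \Box (p \to q) holds at s2, so \Diamond \Box (p \to q) is true at s6.
    At s2: \Box (p \to q) requires p \to q at every successor {s4}.
      At s4: p \to q is true.
    So \Box (p \to q) is true at s2.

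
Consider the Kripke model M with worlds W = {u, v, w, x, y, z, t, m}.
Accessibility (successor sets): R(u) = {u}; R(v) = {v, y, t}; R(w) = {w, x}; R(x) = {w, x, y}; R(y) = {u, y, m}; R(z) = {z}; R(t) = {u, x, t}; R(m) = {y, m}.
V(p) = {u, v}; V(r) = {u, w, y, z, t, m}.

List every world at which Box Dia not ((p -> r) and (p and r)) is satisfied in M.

v, w, x, z, m

Recall that Box ψ holds at a world iff ψ holds at every accessible world, and Dia ψ holds iff ψ holds at some accessible world.
Let φ = Box Dia not ((p -> r) and (p and r)). Evaluate φ at each world:
  u (successors {u}): φ is false.
  v (successors {v, y, t}): φ is true.
  w (successors {w, x}): φ is true.
  x (successors {w, x, y}): φ is true.
  y (successors {u, y, m}): φ is false.
  z (successors {z}): φ is true.
  t (successors {u, x, t}): φ is false.
  m (successors {y, m}): φ is true.
For instance, at u:
  At u: Box Dia not ((p -> r) and (p and r)) requires Dia not ((p -> r) and (p and r)) at every successor {u}.
    Dia not ((p -> r) and (p and r)) fails at u, so Box Dia not ((p -> r) and (p and r)) is false at u.
      At u: Dia not ((p -> r) and (p and r)) requires not ((p -> r) and (p and r)) at some successor in {u}.
        At u: not ((p -> r) and (p and r)) is false.
      So Dia not ((p -> r) and (p and r)) is false at u.
Satisfying worlds: {v, w, x, z, m}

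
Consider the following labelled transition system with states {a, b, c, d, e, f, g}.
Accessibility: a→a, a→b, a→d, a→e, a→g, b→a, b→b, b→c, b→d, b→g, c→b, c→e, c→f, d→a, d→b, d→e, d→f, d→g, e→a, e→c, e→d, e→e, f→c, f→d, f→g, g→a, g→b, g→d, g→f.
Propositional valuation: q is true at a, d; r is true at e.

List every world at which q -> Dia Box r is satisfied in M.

b, c, e, f, g

Let φ = q -> Dia Box r. Evaluate φ at each world:
  a (successors {a, b, d, e, g}): φ is false.
  b (successors {a, b, c, d, g}): φ is true.
  c (successors {b, e, f}): φ is true.
  d (successors {a, b, e, f, g}): φ is false.
  e (successors {a, c, d, e}): φ is true.
  f (successors {c, d, g}): φ is true.
  g (successors {a, b, d, f}): φ is true.
For instance, at f:
  At f: q is false, Dia Box r is false, so q -> Dia Box r is true.
    At f: Dia Box r requires Box r at some successor in {c, d, g}.
      At c: Box r is false.
      At d: Box r is false.
      At g: Box r is false.
    So Dia Box r is false at f.
Satisfying worlds: {b, c, e, f, g}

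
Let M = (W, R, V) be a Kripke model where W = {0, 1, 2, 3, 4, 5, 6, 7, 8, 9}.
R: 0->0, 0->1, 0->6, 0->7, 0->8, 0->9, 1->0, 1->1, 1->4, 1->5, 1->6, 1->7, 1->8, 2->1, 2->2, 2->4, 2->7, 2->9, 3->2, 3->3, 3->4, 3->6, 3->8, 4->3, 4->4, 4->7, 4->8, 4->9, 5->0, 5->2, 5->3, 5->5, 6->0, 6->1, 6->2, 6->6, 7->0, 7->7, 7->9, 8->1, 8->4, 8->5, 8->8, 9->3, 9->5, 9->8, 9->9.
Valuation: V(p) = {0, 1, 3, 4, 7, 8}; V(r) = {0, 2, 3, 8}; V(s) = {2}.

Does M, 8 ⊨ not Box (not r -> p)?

At 8: Box (not r -> p) is false, so not Box (not r -> p) is true.
  At 8: Box (not r -> p) requires not r -> p at every successor {1, 4, 5, 8}.
    not r -> p fails at 5, so Box (not r -> p) is false at 8.

Yes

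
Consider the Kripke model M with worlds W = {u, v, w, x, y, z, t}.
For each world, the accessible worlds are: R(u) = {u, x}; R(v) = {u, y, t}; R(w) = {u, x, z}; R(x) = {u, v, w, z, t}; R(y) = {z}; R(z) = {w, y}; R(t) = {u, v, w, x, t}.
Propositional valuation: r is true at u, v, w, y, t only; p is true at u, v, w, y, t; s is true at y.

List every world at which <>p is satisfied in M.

u, v, w, x, z, t

Let φ = <>p. Evaluate φ at each world:
  u (successors {u, x}): φ is true.
  v (successors {u, y, t}): φ is true.
  w (successors {u, x, z}): φ is true.
  x (successors {u, v, w, z, t}): φ is true.
  y (successors {z}): φ is false.
  z (successors {w, y}): φ is true.
  t (successors {u, v, w, x, t}): φ is true.
For instance, at y:
  At y: <>p requires p at some successor in {z}.
    At z: p is false.
  So <>p is false at y.
Satisfying worlds: {u, v, w, x, z, t}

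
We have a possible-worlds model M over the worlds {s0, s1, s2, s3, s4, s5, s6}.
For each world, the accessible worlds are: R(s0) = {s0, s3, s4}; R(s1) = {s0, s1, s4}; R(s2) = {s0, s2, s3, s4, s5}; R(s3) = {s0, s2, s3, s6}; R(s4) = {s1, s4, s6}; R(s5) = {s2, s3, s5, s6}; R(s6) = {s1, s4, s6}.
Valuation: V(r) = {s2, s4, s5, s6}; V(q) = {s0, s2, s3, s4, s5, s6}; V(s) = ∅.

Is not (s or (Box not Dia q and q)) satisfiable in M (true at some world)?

Yes

Let φ = not (s or (Box not Dia q and q)). Evaluate φ at each world:
  s0 (successors {s0, s3, s4}): φ is true.
  s1 (successors {s0, s1, s4}): φ is true.
  s2 (successors {s0, s2, s3, s4, s5}): φ is true.
  s3 (successors {s0, s2, s3, s6}): φ is true.
  s4 (successors {s1, s4, s6}): φ is true.
  s5 (successors {s2, s3, s5, s6}): φ is true.
  s6 (successors {s1, s4, s6}): φ is true.
Detail at s0 (witness):
  At s0: s or (Box not Dia q and q) is false, so not (s or (Box not Dia q and q)) is true.
    At s0: s is false, Box not Dia q and q is false, so s or (Box not Dia q and q) is false.
      At s0: Box not Dia q is false, q is true, so Box not Dia q and q is false.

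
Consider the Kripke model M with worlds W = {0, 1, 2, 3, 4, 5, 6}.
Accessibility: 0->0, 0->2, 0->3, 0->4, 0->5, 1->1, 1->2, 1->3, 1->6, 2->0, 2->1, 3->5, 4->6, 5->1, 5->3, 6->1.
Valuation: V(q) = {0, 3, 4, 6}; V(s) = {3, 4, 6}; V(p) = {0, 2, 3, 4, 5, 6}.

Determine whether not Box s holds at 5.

Yes

At 5: Box s is false, so not Box s is true.
  At 5: Box s requires s at every successor {1, 3}.
    s fails at 1, so Box s is false at 5.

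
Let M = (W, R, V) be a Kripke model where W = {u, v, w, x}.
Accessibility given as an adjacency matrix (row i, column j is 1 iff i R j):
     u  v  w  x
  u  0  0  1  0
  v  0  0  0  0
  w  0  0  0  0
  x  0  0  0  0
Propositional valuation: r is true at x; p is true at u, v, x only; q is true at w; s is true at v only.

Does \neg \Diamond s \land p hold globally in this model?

Let φ = \neg \Diamond s \land p. Evaluate φ at each world:
  u (successors {w}): φ is true.
  v (successors ∅): φ is true.
  w (successors ∅): φ is false.
  x (successors ∅): φ is true.
Detail at w (counterexample):
  At w: \neg \Diamond s is true, p is false, so \neg \Diamond s \land p is false.
    At w: \Diamond s is false, so \neg \Diamond s is true.
      At w: no accessible worlds, so \Diamond s is false.

No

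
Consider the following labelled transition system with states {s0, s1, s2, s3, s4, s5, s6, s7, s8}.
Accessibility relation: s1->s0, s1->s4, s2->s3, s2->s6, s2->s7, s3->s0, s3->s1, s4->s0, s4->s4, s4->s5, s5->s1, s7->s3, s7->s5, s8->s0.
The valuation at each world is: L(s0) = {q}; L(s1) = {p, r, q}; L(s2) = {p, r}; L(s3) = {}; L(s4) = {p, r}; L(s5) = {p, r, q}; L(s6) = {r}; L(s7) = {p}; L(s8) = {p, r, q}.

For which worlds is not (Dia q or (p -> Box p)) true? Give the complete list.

s2

Let φ = not (Dia q or (p -> Box p)). Evaluate φ at each world:
  s0 (successors ∅): φ is false.
  s1 (successors {s0, s4}): φ is false.
  s2 (successors {s3, s6, s7}): φ is true.
  s3 (successors {s0, s1}): φ is false.
  s4 (successors {s0, s4, s5}): φ is false.
  s5 (successors {s1}): φ is false.
  s6 (successors ∅): φ is false.
  s7 (successors {s3, s5}): φ is false.
  s8 (successors {s0}): φ is false.
For instance, at s1:
  At s1: Dia q or (p -> Box p) is true, so not (Dia q or (p -> Box p)) is false.
    At s1: Dia q is true, p -> Box p is false, so Dia q or (p -> Box p) is true.
      At s1: Dia q requires q at some successor in {s0, s4}.
        q holds at s0, so Dia q is true at s1.
      At s1: p is true, Box p is false, so p -> Box p is false.
Satisfying worlds: {s2}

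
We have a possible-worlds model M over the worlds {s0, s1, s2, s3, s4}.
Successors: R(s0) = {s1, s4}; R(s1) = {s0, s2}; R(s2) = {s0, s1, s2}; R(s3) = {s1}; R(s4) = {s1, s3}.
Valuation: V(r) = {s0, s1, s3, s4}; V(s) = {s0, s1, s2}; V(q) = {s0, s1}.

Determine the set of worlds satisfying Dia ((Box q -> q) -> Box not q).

s4

Let φ = Dia ((Box q -> q) -> Box not q). Evaluate φ at each world:
  s0 (successors {s1, s4}): φ is false.
  s1 (successors {s0, s2}): φ is false.
  s2 (successors {s0, s1, s2}): φ is false.
  s3 (successors {s1}): φ is false.
  s4 (successors {s1, s3}): φ is true.
For instance, at s1:
  At s1: Dia ((Box q -> q) -> Box not q) requires (Box q -> q) -> Box not q at some successor in {s0, s2}.
    At s0: (Box q -> q) -> Box not q is false.
    At s2: (Box q -> q) -> Box not q is false.
  So Dia ((Box q -> q) -> Box not q) is false at s1.
Satisfying worlds: {s4}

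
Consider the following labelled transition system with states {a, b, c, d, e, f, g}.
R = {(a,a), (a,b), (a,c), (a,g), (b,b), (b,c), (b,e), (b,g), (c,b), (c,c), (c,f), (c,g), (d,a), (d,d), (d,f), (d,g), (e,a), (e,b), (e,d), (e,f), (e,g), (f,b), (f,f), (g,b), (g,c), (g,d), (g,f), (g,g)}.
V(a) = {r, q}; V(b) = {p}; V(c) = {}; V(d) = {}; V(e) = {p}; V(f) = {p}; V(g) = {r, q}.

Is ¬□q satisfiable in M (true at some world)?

Let φ = ¬□q. Evaluate φ at each world:
  a (successors {a, b, c, g}): φ is true.
  b (successors {b, c, e, g}): φ is true.
  c (successors {b, c, f, g}): φ is true.
  d (successors {a, d, f, g}): φ is true.
  e (successors {a, b, d, f, g}): φ is true.
  f (successors {b, f}): φ is true.
  g (successors {b, c, d, f, g}): φ is true.
Detail at a (witness):
  At a: □q is false, so ¬□q is true.
    At a: □q requires q at every successor {a, b, c, g}.
      q fails at b, so □q is false at a.

Yes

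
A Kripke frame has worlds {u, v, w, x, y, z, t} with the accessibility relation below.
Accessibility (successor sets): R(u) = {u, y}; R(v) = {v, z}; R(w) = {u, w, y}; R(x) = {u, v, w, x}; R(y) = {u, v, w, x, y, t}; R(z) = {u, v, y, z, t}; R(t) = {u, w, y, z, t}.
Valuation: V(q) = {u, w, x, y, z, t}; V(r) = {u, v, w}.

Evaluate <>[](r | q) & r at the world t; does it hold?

Recall that []ψ holds at a world iff ψ holds at every accessible world, and <>ψ holds iff ψ holds at some accessible world.
At t: <>[](r | q) is true, r is false, so <>[](r | q) & r is false.
  At t: <>[](r | q) requires [](r | q) at some successor in {u, w, y, z, t}.
    [](r | q) holds at u, so <>[](r | q) is true at t.
      At u: [](r | q) requires r | q at every successor {u, y}.
        At u: r | q is true.
        At y: r | q is true.
      So [](r | q) is true at u.

No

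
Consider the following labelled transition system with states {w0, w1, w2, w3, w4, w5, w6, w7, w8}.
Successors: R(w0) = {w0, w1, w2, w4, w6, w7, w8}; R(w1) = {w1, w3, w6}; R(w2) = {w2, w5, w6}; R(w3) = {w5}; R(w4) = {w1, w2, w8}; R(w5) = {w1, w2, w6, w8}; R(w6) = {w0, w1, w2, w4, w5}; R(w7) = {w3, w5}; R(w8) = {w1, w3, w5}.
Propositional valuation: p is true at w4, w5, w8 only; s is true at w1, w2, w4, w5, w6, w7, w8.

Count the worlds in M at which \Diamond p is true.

8

Recall that \Diamond ψ holds at a world iff ψ holds at some accessible world.
Let φ = \Diamond p. Evaluate φ at each world:
  w0 (successors {w0, w1, w2, w4, w6, w7, w8}): φ is true.
  w1 (successors {w1, w3, w6}): φ is false.
  w2 (successors {w2, w5, w6}): φ is true.
  w3 (successors {w5}): φ is true.
  w4 (successors {w1, w2, w8}): φ is true.
  w5 (successors {w1, w2, w6, w8}): φ is true.
  w6 (successors {w0, w1, w2, w4, w5}): φ is true.
  w7 (successors {w3, w5}): φ is true.
  w8 (successors {w1, w3, w5}): φ is true.
For instance, at w3:
  At w3: \Diamond p requires p at some successor in {w5}.
    p holds at w5, so \Diamond p is true at w3.
Satisfying worlds: {w0, w2, w3, w4, w5, w6, w7, w8}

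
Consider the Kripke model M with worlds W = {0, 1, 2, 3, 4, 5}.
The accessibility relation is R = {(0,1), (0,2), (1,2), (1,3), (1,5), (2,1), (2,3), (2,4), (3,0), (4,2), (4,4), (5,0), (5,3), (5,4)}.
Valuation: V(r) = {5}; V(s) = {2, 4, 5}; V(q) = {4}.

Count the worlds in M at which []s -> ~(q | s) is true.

5

Let φ = []s -> ~(q | s). Evaluate φ at each world:
  0 (successors {1, 2}): φ is true.
  1 (successors {2, 3, 5}): φ is true.
  2 (successors {1, 3, 4}): φ is true.
  3 (successors {0}): φ is true.
  4 (successors {2, 4}): φ is false.
  5 (successors {0, 3, 4}): φ is true.
For instance, at 5:
  At 5: []s is false, ~(q | s) is false, so []s -> ~(q | s) is true.
    At 5: []s requires s at every successor {0, 3, 4}.
      s fails at 0, so []s is false at 5.
Satisfying worlds: {0, 1, 2, 3, 5}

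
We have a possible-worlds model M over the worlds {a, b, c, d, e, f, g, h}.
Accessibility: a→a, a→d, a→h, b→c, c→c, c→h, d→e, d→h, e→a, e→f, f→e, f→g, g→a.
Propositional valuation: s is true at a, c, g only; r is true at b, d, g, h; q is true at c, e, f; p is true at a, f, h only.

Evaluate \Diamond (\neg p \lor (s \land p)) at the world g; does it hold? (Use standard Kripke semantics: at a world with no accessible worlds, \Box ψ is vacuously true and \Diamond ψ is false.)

Yes

At g: \Diamond (\neg p \lor (s \land p)) requires \neg p \lor (s \land p) at some successor in {a}.
  \neg p \lor (s \land p) holds at a, so \Diamond (\neg p \lor (s \land p)) is true at g.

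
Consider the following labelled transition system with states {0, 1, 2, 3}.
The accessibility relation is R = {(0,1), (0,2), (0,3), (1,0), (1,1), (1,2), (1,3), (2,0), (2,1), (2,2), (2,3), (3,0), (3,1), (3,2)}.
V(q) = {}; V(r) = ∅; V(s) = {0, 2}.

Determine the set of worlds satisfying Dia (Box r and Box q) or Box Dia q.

Let φ = Dia (Box r and Box q) or Box Dia q. Evaluate φ at each world:
  0 (successors {1, 2, 3}): φ is false.
  1 (successors {0, 1, 2, 3}): φ is false.
  2 (successors {0, 1, 2, 3}): φ is false.
  3 (successors {0, 1, 2}): φ is false.
For instance, at 1:
  At 1: Dia (Box r and Box q) is false, Box Dia q is false, so Dia (Box r and Box q) or Box Dia q is false.
    At 1: Dia (Box r and Box q) requires Box r and Box q at some successor in {0, 1, 2, 3}.
      At 0: Box r and Box q is false.
      At 1: Box r and Box q is false.
      At 2: Box r and Box q is false.
      At 3: Box r and Box q is false.
    So Dia (Box r and Box q) is false at 1.
    At 1: Box Dia q requires Dia q at every successor {0, 1, 2, 3}.
      Dia q fails at 0, so Box Dia q is false at 1.
Satisfying worlds: none.

none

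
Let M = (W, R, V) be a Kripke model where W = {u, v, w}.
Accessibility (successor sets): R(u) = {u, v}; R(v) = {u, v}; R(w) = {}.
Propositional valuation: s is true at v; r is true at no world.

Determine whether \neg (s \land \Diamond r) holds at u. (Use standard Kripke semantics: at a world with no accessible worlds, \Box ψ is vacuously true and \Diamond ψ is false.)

Recall that \Diamond ψ holds at a world iff ψ holds at some accessible world.
At u: s \land \Diamond r is false, so \neg (s \land \Diamond r) is true.
  At u: s is false, \Diamond r is false, so s \land \Diamond r is false.
    At u: \Diamond r requires r at some successor in {u, v}.
      At u: r is false.
      At v: r is false.
    So \Diamond r is false at u.

Yes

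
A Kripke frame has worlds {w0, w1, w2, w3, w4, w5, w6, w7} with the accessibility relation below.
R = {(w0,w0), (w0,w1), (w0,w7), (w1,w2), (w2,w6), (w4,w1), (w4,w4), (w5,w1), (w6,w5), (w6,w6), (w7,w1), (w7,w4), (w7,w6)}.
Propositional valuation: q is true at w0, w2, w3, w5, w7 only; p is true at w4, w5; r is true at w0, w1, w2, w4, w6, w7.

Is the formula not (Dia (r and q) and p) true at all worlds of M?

Recall that Dia ψ holds at a world iff ψ holds at some accessible world.
Let φ = not (Dia (r and q) and p). Evaluate φ at each world:
  w0 (successors {w0, w1, w7}): φ is true.
  w1 (successors {w2}): φ is true.
  w2 (successors {w6}): φ is true.
  w3 (successors ∅): φ is true.
  w4 (successors {w1, w4}): φ is true.
  w5 (successors {w1}): φ is true.
  w6 (successors {w5, w6}): φ is true.
  w7 (successors {w1, w4, w6}): φ is true.
For instance, at w0:
  At w0: Dia (r and q) and p is false, so not (Dia (r and q) and p) is true.
    At w0: Dia (r and q) is true, p is false, so Dia (r and q) and p is false.
      At w0: Dia (r and q) requires r and q at some successor in {w0, w1, w7}.
        r and q holds at w0, so Dia (r and q) is true at w0.

Yes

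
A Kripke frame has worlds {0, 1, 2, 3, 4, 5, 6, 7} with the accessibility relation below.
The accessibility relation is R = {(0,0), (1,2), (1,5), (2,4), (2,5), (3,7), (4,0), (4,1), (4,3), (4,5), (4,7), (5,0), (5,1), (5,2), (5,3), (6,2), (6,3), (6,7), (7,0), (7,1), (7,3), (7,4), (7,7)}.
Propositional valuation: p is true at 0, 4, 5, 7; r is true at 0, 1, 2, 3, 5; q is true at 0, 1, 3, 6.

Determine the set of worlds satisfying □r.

0, 1, 5

Let φ = □r. Evaluate φ at each world:
  0 (successors {0}): φ is true.
  1 (successors {2, 5}): φ is true.
  2 (successors {4, 5}): φ is false.
  3 (successors {7}): φ is false.
  4 (successors {0, 1, 3, 5, 7}): φ is false.
  5 (successors {0, 1, 2, 3}): φ is true.
  6 (successors {2, 3, 7}): φ is false.
  7 (successors {0, 1, 3, 4, 7}): φ is false.
For instance, at 1:
  At 1: □r requires r at every successor {2, 5}.
    At 2: r is true.
    At 5: r is true.
  So □r is true at 1.
Satisfying worlds: {0, 1, 5}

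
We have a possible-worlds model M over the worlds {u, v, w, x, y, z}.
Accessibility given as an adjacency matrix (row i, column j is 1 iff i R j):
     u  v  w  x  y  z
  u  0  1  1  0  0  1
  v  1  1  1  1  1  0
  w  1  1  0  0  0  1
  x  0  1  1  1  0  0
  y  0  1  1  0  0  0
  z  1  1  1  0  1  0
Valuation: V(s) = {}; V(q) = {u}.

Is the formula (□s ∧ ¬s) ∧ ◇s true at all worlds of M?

Let φ = (□s ∧ ¬s) ∧ ◇s. Evaluate φ at each world:
  u (successors {v, w, z}): φ is false.
  v (successors {u, v, w, x, y}): φ is false.
  w (successors {u, v, z}): φ is false.
  x (successors {v, w, x}): φ is false.
  y (successors {v, w}): φ is false.
  z (successors {u, v, w, y}): φ is false.
Detail at u (counterexample):
  At u: □s ∧ ¬s is false, ◇s is false, so (□s ∧ ¬s) ∧ ◇s is false.
    At u: □s is false, ¬s is true, so □s ∧ ¬s is false.
      At u: □s requires s at every successor {v, w, z}.
        s fails at v, so □s is false at u.
    At u: ◇s requires s at some successor in {v, w, z}.
      At v: s is false.
      At w: s is false.
      At z: s is false.
    So ◇s is false at u.

No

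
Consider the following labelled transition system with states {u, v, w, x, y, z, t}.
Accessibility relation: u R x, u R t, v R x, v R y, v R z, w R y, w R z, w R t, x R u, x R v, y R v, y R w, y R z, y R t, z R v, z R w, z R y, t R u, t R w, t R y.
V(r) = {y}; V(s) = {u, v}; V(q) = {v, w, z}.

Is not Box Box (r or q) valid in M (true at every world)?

Let φ = not Box Box (r or q). Evaluate φ at each world:
  u (successors {x, t}): φ is true.
  v (successors {x, y, z}): φ is true.
  w (successors {y, z, t}): φ is true.
  x (successors {u, v}): φ is true.
  y (successors {v, w, z, t}): φ is true.
  z (successors {v, w, y}): φ is true.
  t (successors {u, w, y}): φ is true.
For instance, at u:
  At u: Box Box (r or q) is false, so not Box Box (r or q) is true.
    At u: Box Box (r or q) requires Box (r or q) at every successor {x, t}.
      Box (r or q) fails at x, so Box Box (r or q) is false at u.

Yes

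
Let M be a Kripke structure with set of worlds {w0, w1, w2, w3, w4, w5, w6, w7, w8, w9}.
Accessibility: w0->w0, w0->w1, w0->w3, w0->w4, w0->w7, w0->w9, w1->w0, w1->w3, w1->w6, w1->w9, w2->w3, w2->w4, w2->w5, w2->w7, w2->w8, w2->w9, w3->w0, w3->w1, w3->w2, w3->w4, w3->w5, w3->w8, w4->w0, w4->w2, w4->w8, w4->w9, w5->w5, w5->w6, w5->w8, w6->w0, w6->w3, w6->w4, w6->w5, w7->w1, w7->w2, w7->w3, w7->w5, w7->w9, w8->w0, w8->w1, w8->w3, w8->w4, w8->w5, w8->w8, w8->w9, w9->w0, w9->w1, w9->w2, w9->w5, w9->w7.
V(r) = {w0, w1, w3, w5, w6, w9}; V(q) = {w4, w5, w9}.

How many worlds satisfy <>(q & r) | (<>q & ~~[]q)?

Let φ = <>(q & r) | (<>q & ~~[]q). Evaluate φ at each world:
  w0 (successors {w0, w1, w3, w4, w7, w9}): φ is true.
  w1 (successors {w0, w3, w6, w9}): φ is true.
  w2 (successors {w3, w4, w5, w7, w8, w9}): φ is true.
  w3 (successors {w0, w1, w2, w4, w5, w8}): φ is true.
  w4 (successors {w0, w2, w8, w9}): φ is true.
  w5 (successors {w5, w6, w8}): φ is true.
  w6 (successors {w0, w3, w4, w5}): φ is true.
  w7 (successors {w1, w2, w3, w5, w9}): φ is true.
  w8 (successors {w0, w1, w3, w4, w5, w8, w9}): φ is true.
  w9 (successors {w0, w1, w2, w5, w7}): φ is true.
For instance, at w9:
  At w9: <>(q & r) is true, <>q & ~~[]q is false, so <>(q & r) | (<>q & ~~[]q) is true.
    At w9: <>(q & r) requires q & r at some successor in {w0, w1, w2, w5, w7}.
      q & r holds at w5, so <>(q & r) is true at w9.
    At w9: <>q is true, ~~[]q is false, so <>q & ~~[]q is false.
      At w9: <>q requires q at some successor in {w0, w1, w2, w5, w7}.
        q holds at w5, so <>q is true at w9.
      At w9: ~[]q is true, so ~~[]q is false.
Satisfying worlds: {w0, w1, w2, w3, w4, w5, w6, w7, w8, w9}

10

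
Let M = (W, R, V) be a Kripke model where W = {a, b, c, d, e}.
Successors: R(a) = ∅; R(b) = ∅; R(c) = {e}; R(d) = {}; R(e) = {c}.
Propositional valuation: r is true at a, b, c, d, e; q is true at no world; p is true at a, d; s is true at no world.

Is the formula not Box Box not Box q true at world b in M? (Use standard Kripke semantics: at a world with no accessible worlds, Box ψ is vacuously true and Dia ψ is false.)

No

At b: Box Box not Box q is true, so not Box Box not Box q is false.
  At b: no accessible worlds, so Box Box not Box q holds vacuously.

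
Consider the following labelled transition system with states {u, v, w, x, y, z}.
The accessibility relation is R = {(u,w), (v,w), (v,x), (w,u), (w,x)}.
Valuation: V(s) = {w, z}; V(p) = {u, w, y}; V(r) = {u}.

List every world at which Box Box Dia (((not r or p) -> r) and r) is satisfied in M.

Recall that Box ψ holds at a world iff ψ holds at every accessible world, and Dia ψ holds iff ψ holds at some accessible world.
Let φ = Box Box Dia (((not r or p) -> r) and r). Evaluate φ at each world:
  u (successors {w}): φ is false.
  v (successors {w, x}): φ is false.
  w (successors {u, x}): φ is true.
  x (successors ∅): φ is true.
  y (successors ∅): φ is true.
  z (successors ∅): φ is true.
For instance, at w:
  At w: Box Box Dia (((not r or p) -> r) and r) requires Box Dia (((not r or p) -> r) and r) at every successor {u, x}.
      At u: Box Dia (((not r or p) -> r) and r) requires Dia (((not r or p) -> r) and r) at every successor {w}.
        At w: Dia (((not r or p) -> r) and r) is true.
      So Box Dia (((not r or p) -> r) and r) is true at u.
      At x: no accessible worlds, so Box Dia (((not r or p) -> r) and r) holds vacuously.
  So Box Box Dia (((not r or p) -> r) and r) is true at w.
Satisfying worlds: {w, x, y, z}

w, x, y, z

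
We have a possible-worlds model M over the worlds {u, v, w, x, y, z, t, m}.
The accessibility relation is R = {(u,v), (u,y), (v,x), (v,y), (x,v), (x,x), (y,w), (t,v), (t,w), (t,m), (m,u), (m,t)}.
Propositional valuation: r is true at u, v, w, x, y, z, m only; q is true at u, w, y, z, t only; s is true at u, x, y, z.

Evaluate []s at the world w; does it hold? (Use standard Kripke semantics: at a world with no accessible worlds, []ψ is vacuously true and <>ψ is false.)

Recall that []ψ holds at a world iff ψ holds at every accessible world, and <>ψ holds iff ψ holds at some accessible world.
At w: no accessible worlds, so []s holds vacuously.

Yes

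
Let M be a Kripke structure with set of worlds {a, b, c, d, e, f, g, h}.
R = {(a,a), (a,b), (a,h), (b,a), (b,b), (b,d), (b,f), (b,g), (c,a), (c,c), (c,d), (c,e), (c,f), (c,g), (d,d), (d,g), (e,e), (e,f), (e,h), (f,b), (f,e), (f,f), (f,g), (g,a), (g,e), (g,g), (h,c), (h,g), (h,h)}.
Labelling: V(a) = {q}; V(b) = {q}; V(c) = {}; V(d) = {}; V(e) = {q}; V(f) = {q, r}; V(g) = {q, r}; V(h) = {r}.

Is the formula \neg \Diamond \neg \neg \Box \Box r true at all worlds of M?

Yes

Let φ = \neg \Diamond \neg \neg \Box \Box r. Evaluate φ at each world:
  a (successors {a, b, h}): φ is true.
  b (successors {a, b, d, f, g}): φ is true.
  c (successors {a, c, d, e, f, g}): φ is true.
  d (successors {d, g}): φ is true.
  e (successors {e, f, h}): φ is true.
  f (successors {b, e, f, g}): φ is true.
  g (successors {a, e, g}): φ is true.
  h (successors {c, g, h}): φ is true.
For instance, at b:
  At b: \Diamond \neg \neg \Box \Box r is false, so \neg \Diamond \neg \neg \Box \Box r is true.
    At b: \Diamond \neg \neg \Box \Box r requires \neg \neg \Box \Box r at some successor in {a, b, d, f, g}.
      At a: \neg \neg \Box \Box r is false.
      At b: \neg \neg \Box \Box r is false.
      At d: \neg \neg \Box \Box r is false.
      At f: \neg \neg \Box \Box r is false.
      At g: \neg \neg \Box \Box r is false.
    So \Diamond \neg \neg \Box \Box r is false at b.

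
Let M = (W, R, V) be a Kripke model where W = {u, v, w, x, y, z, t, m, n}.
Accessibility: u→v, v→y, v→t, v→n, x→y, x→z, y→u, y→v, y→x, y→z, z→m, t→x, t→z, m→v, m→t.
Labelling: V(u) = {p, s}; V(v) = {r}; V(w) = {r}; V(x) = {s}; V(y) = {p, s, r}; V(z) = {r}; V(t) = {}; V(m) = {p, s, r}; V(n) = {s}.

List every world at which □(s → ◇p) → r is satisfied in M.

v, w, y, z, m

Let φ = □(s → ◇p) → r. Evaluate φ at each world:
  u (successors {v}): φ is false.
  v (successors {y, t, n}): φ is true.
  w (successors ∅): φ is true.
  x (successors {y, z}): φ is false.
  y (successors {u, v, x, z}): φ is true.
  z (successors {m}): φ is true.
  t (successors {x, z}): φ is false.
  m (successors {v, t}): φ is true.
  n (successors ∅): φ is false.
For instance, at m:
  At m: □(s → ◇p) is true, r is true, so □(s → ◇p) → r is true.
    At m: □(s → ◇p) requires s → ◇p at every successor {v, t}.
      At v: s → ◇p is true.
      At t: s → ◇p is true.
    So □(s → ◇p) is true at m.
Satisfying worlds: {v, w, y, z, m}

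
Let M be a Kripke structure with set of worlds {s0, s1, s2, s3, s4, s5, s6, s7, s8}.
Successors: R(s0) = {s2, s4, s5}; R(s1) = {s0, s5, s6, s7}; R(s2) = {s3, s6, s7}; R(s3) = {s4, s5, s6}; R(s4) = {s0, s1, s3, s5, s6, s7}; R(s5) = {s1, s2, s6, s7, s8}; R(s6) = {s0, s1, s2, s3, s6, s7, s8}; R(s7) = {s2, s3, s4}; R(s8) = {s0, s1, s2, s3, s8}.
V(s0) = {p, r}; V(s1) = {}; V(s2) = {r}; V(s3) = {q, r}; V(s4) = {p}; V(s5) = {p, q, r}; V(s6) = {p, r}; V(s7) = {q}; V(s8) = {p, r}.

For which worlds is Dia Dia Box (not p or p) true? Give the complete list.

Let φ = Dia Dia Box (not p or p). Evaluate φ at each world:
  s0 (successors {s2, s4, s5}): φ is true.
  s1 (successors {s0, s5, s6, s7}): φ is true.
  s2 (successors {s3, s6, s7}): φ is true.
  s3 (successors {s4, s5, s6}): φ is true.
  s4 (successors {s0, s1, s3, s5, s6, s7}): φ is true.
  s5 (successors {s1, s2, s6, s7, s8}): φ is true.
  s6 (successors {s0, s1, s2, s3, s6, s7, s8}): φ is true.
  s7 (successors {s2, s3, s4}): φ is true.
  s8 (successors {s0, s1, s2, s3, s8}): φ is true.
For instance, at s2:
  At s2: Dia Dia Box (not p or p) requires Dia Box (not p or p) at some successor in {s3, s6, s7}.
    Dia Box (not p or p) holds at s3, so Dia Dia Box (not p or p) is true at s2.
      At s3: Dia Box (not p or p) requires Box (not p or p) at some successor in {s4, s5, s6}.
        Box (not p or p) holds at s4, so Dia Box (not p or p) is true at s3.
Satisfying worlds: {s0, s1, s2, s3, s4, s5, s6, s7, s8}

s0, s1, s2, s3, s4, s5, s6, s7, s8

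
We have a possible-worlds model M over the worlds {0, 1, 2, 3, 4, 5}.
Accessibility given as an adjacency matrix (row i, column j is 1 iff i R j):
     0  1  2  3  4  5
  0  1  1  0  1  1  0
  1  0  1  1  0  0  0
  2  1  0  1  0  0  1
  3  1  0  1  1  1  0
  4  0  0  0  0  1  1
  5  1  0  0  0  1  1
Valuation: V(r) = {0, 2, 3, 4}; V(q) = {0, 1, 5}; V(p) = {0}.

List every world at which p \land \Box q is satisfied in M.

Let φ = p \land \Box q. Evaluate φ at each world:
  0 (successors {0, 1, 3, 4}): φ is false.
  1 (successors {1, 2}): φ is false.
  2 (successors {0, 2, 5}): φ is false.
  3 (successors {0, 2, 3, 4}): φ is false.
  4 (successors {4, 5}): φ is false.
  5 (successors {0, 4, 5}): φ is false.
For instance, at 1:
  At 1: p is false, \Box q is false, so p \land \Box q is false.
    At 1: \Box q requires q at every successor {1, 2}.
      q fails at 2, so \Box q is false at 1.
Satisfying worlds: none.

none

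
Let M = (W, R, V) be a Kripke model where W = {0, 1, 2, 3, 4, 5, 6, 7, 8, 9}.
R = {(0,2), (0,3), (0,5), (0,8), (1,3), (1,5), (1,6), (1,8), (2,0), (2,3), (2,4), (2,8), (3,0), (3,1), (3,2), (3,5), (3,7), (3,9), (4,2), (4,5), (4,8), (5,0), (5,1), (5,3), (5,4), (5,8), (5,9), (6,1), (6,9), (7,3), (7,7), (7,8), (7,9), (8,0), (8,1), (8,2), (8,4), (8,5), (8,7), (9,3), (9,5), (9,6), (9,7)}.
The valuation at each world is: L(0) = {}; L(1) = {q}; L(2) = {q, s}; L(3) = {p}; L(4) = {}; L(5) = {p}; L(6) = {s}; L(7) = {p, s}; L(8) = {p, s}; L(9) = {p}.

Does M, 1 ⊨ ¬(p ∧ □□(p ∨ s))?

At 1: p ∧ □□(p ∨ s) is false, so ¬(p ∧ □□(p ∨ s)) is true.
  At 1: p is false, □□(p ∨ s) is false, so p ∧ □□(p ∨ s) is false.
    At 1: □□(p ∨ s) requires □(p ∨ s) at every successor {3, 5, 6, 8}.
      □(p ∨ s) fails at 3, so □□(p ∨ s) is false at 1.

Yes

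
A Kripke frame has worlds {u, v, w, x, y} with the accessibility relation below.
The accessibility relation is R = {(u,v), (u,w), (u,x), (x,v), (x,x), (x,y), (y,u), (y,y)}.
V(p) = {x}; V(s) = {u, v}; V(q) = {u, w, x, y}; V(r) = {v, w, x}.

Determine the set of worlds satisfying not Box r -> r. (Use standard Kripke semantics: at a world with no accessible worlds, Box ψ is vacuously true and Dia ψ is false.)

u, v, w, x

Let φ = not Box r -> r. Evaluate φ at each world:
  u (successors {v, w, x}): φ is true.
  v (successors ∅): φ is true.
  w (successors ∅): φ is true.
  x (successors {v, x, y}): φ is true.
  y (successors {u, y}): φ is false.
For instance, at u:
  At u: not Box r is false, r is false, so not Box r -> r is true.
    At u: Box r is true, so not Box r is false.
      At u: Box r requires r at every successor {v, w, x}.
        At v: r is true.
        At w: r is true.
        At x: r is true.
      So Box r is true at u.
Satisfying worlds: {u, v, w, x}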